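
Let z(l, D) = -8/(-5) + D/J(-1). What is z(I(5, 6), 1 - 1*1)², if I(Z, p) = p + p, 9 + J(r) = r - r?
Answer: 64/25 ≈ 2.5600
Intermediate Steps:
J(r) = -9 (J(r) = -9 + (r - r) = -9 + 0 = -9)
I(Z, p) = 2*p
z(l, D) = 8/5 - D/9 (z(l, D) = -8/(-5) + D/(-9) = -8*(-⅕) + D*(-⅑) = 8/5 - D/9)
z(I(5, 6), 1 - 1*1)² = (8/5 - (1 - 1*1)/9)² = (8/5 - (1 - 1)/9)² = (8/5 - ⅑*0)² = (8/5 + 0)² = (8/5)² = 64/25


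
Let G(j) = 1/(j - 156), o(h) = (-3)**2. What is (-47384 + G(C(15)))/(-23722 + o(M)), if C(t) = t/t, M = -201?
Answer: 319327/159805 ≈ 1.9982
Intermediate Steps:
o(h) = 9
C(t) = 1
G(j) = 1/(-156 + j)
(-47384 + G(C(15)))/(-23722 + o(M)) = (-47384 + 1/(-156 + 1))/(-23722 + 9) = (-47384 + 1/(-155))/(-23713) = (-47384 - 1/155)*(-1/23713) = -7344521/155*(-1/23713) = 319327/159805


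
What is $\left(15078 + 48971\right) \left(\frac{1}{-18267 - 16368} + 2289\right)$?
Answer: $\frac{5077773592186}{34635} \approx 1.4661 \cdot 10^{8}$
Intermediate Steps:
$\left(15078 + 48971\right) \left(\frac{1}{-18267 - 16368} + 2289\right) = 64049 \left(\frac{1}{-34635} + 2289\right) = 64049 \left(- \frac{1}{34635} + 2289\right) = 64049 \cdot \frac{79279514}{34635} = \frac{5077773592186}{34635}$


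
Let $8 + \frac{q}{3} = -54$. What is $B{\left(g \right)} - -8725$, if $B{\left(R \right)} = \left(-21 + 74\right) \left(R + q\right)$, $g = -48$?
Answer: $-3677$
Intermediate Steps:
$q = -186$ ($q = -24 + 3 \left(-54\right) = -24 - 162 = -186$)
$B{\left(R \right)} = -9858 + 53 R$ ($B{\left(R \right)} = \left(-21 + 74\right) \left(R - 186\right) = 53 \left(-186 + R\right) = -9858 + 53 R$)
$B{\left(g \right)} - -8725 = \left(-9858 + 53 \left(-48\right)\right) - -8725 = \left(-9858 - 2544\right) + 8725 = -12402 + 8725 = -3677$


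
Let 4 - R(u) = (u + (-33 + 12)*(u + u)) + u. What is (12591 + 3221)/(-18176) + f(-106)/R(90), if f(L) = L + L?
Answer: -71745/77248 ≈ -0.92876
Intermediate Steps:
f(L) = 2*L
R(u) = 4 + 40*u (R(u) = 4 - ((u + (-33 + 12)*(u + u)) + u) = 4 - ((u - 42*u) + u) = 4 - (-41*u + u) = 4 - (-40)*u = 4 + 40*u)
(12591 + 3221)/(-18176) + f(-106)/R(90) = (12591 + 3221)/(-18176) + (2*(-106))/(4 + 40*90) = 15812*(-1/18176) - 212/(4 + 3600) = -3953/4544 - 212/3604 = -3953/4544 - 212*1/3604 = -3953/4544 - 1/17 = -71745/77248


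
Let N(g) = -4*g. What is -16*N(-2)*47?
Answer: -6016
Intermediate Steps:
-16*N(-2)*47 = -(-64)*(-2)*47 = -16*8*47 = -128*47 = -6016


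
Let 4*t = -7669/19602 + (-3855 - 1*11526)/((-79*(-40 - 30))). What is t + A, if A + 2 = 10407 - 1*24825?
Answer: -1563200422183/108399060 ≈ -14421.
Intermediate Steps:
A = -14420 (A = -2 + (10407 - 1*24825) = -2 + (10407 - 24825) = -2 - 14418 = -14420)
t = -85976983/108399060 (t = (-7669/19602 + (-3855 - 1*11526)/((-79*(-40 - 30))))/4 = (-7669*1/19602 + (-3855 - 11526)/((-79*(-70))))/4 = (-7669/19602 - 15381/5530)/4 = (¼)*(-85976983/27099765) = -85976983/108399060 ≈ -0.79315)
t + A = -85976983/108399060 - 14420 = -1563200422183/108399060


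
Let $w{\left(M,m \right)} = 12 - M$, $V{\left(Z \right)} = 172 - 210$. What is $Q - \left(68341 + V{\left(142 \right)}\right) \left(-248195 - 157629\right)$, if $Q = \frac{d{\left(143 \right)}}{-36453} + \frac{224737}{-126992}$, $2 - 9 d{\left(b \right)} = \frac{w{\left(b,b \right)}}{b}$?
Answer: $\frac{55048366594239437418031}{1985943692304} \approx 2.7719 \cdot 10^{10}$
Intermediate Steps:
$V{\left(Z \right)} = -38$
$d{\left(b \right)} = \frac{2}{9} - \frac{12 - b}{9 b}$ ($d{\left(b \right)} = \frac{2}{9} - \frac{\left(12 - b\right) \frac{1}{b}}{9} = \frac{2}{9} - \frac{\frac{1}{b} \left(12 - b\right)}{9} = \frac{2}{9} - \frac{12 - b}{9 b}$)
$Q = - \frac{3514530594257}{1985943692304}$ ($Q = \frac{\frac{1}{3} \cdot \frac{1}{143} \left(-4 + 143\right)}{-36453} + \frac{224737}{-126992} = \frac{1}{3} \cdot \frac{1}{143} \cdot 139 \left(- \frac{1}{36453}\right) + 224737 \left(- \frac{1}{126992}\right) = \frac{139}{429} \left(- \frac{1}{36453}\right) - \frac{224737}{126992} = - \frac{139}{15638337} - \frac{224737}{126992} = - \frac{3514530594257}{1985943692304} \approx -1.7697$)
$Q - \left(68341 + V{\left(142 \right)}\right) \left(-248195 - 157629\right) = - \frac{3514530594257}{1985943692304} - \left(68341 - 38\right) \left(-248195 - 157629\right) = - \frac{3514530594257}{1985943692304} - 68303 \left(-405824\right) = - \frac{3514530594257}{1985943692304} - -27718996672 = - \frac{3514530594257}{1985943692304} + 27718996672 = \frac{55048366594239437418031}{1985943692304}$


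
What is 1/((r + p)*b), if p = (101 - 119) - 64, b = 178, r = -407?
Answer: -1/87042 ≈ -1.1489e-5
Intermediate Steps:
p = -82 (p = -18 - 64 = -82)
1/((r + p)*b) = 1/((-407 - 82)*178) = 1/(-489*178) = 1/(-87042) = -1/87042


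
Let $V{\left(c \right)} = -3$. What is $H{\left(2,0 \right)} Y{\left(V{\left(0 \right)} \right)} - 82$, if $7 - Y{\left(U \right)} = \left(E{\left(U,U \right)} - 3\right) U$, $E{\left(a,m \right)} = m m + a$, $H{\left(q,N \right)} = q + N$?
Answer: $-50$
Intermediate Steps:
$H{\left(q,N \right)} = N + q$
$E{\left(a,m \right)} = a + m^{2}$ ($E{\left(a,m \right)} = m^{2} + a = a + m^{2}$)
$Y{\left(U \right)} = 7 - U \left(-3 + U + U^{2}\right)$ ($Y{\left(U \right)} = 7 - \left(\left(U + U^{2}\right) - 3\right) U = 7 - \left(-3 + U + U^{2}\right) U = 7 - U \left(-3 + U + U^{2}\right)$)
$H{\left(2,0 \right)} Y{\left(V{\left(0 \right)} \right)} - 82 = \left(0 + 2\right) \left(7 + 3 \left(-3\right) - \left(-3\right)^{2} \left(1 - 3\right)\right) - 82 = 2 \left(7 - 9 - 9 \left(-2\right)\right) - 82 = 2 \left(7 - 9 + 18\right) - 82 = 2 \cdot 16 - 82 = 32 - 82 = -50$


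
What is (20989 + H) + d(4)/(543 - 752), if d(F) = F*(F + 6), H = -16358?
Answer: 967839/209 ≈ 4630.8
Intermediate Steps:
d(F) = F*(6 + F)
(20989 + H) + d(4)/(543 - 752) = (20989 - 16358) + (4*(6 + 4))/(543 - 752) = 4631 + (4*10)/(-209) = 4631 - 1/209*40 = 4631 - 40/209 = 967839/209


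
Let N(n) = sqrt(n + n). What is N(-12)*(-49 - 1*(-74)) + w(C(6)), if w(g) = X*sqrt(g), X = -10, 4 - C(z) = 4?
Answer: 50*I*sqrt(6) ≈ 122.47*I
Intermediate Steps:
C(z) = 0 (C(z) = 4 - 1*4 = 4 - 4 = 0)
N(n) = sqrt(2)*sqrt(n) (N(n) = sqrt(2*n) = sqrt(2)*sqrt(n))
w(g) = -10*sqrt(g)
N(-12)*(-49 - 1*(-74)) + w(C(6)) = (sqrt(2)*sqrt(-12))*(-49 - 1*(-74)) - 10*sqrt(0) = (sqrt(2)*(2*I*sqrt(3)))*(-49 + 74) - 10*0 = (2*I*sqrt(6))*25 + 0 = 50*I*sqrt(6) + 0 = 50*I*sqrt(6)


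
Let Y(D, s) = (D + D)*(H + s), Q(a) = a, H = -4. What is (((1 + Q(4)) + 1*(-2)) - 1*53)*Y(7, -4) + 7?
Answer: 5607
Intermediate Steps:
Y(D, s) = 2*D*(-4 + s) (Y(D, s) = (D + D)*(-4 + s) = (2*D)*(-4 + s) = 2*D*(-4 + s))
(((1 + Q(4)) + 1*(-2)) - 1*53)*Y(7, -4) + 7 = (((1 + 4) + 1*(-2)) - 1*53)*(2*7*(-4 - 4)) + 7 = ((5 - 2) - 53)*(2*7*(-8)) + 7 = (3 - 53)*(-112) + 7 = -50*(-112) + 7 = 5600 + 7 = 5607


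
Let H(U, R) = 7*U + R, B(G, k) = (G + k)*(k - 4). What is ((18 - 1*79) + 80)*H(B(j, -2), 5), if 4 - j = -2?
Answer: -3097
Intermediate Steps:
j = 6 (j = 4 - 1*(-2) = 4 + 2 = 6)
B(G, k) = (-4 + k)*(G + k) (B(G, k) = (G + k)*(-4 + k) = (-4 + k)*(G + k))
H(U, R) = R + 7*U
((18 - 1*79) + 80)*H(B(j, -2), 5) = ((18 - 1*79) + 80)*(5 + 7*((-2)² - 4*6 - 4*(-2) + 6*(-2))) = ((18 - 79) + 80)*(5 + 7*(4 - 24 + 8 - 12)) = (-61 + 80)*(5 + 7*(-24)) = 19*(5 - 168) = 19*(-163) = -3097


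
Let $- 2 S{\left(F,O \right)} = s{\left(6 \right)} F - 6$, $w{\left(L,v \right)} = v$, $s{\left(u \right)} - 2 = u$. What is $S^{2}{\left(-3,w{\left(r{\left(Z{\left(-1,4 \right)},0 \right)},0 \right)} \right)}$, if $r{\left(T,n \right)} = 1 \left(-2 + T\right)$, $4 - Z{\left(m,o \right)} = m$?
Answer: $225$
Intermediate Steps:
$Z{\left(m,o \right)} = 4 - m$
$r{\left(T,n \right)} = -2 + T$
$s{\left(u \right)} = 2 + u$
$S{\left(F,O \right)} = 3 - 4 F$ ($S{\left(F,O \right)} = - \frac{\left(2 + 6\right) F - 6}{2} = - \frac{8 F - 6}{2} = - \frac{-6 + 8 F}{2} = 3 - 4 F$)
$S^{2}{\left(-3,w{\left(r{\left(Z{\left(-1,4 \right)},0 \right)},0 \right)} \right)} = \left(3 - -12\right)^{2} = \left(3 + 12\right)^{2} = 15^{2} = 225$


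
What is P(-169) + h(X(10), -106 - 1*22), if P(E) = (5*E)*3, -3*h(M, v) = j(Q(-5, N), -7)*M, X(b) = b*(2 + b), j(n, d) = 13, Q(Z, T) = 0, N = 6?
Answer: -3055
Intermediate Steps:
h(M, v) = -13*M/3
P(E) = 15*E
P(-169) + h(X(10), -106 - 1*22) = 15*(-169) - 130*(2 + 10)/3 = -2535 - 130*12/3 = -2535 - 13/3*120 = -2535 - 520 = -3055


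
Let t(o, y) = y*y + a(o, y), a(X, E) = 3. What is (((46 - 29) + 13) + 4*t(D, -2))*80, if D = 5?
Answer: 4640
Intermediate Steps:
t(o, y) = 3 + y² (t(o, y) = y*y + 3 = y² + 3 = 3 + y²)
(((46 - 29) + 13) + 4*t(D, -2))*80 = (((46 - 29) + 13) + 4*(3 + (-2)²))*80 = ((17 + 13) + 4*(3 + 4))*80 = (30 + 4*7)*80 = (30 + 28)*80 = 58*80 = 4640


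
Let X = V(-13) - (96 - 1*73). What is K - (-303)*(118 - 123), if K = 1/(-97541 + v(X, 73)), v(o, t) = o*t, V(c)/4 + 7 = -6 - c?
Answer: -150318301/99220 ≈ -1515.0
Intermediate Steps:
V(c) = -52 - 4*c (V(c) = -28 + 4*(-6 - c) = -28 + (-24 - 4*c) = -52 - 4*c)
X = -23 (X = (-52 - 4*(-13)) - (96 - 1*73) = (-52 + 52) - (96 - 73) = 0 - 1*23 = 0 - 23 = -23)
K = -1/99220 (K = 1/(-97541 - 23*73) = 1/(-97541 - 1679) = 1/(-99220) = -1/99220 ≈ -1.0079e-5)
K - (-303)*(118 - 123) = -1/99220 - (-303)*(118 - 123) = -1/99220 - (-303)*(-5) = -1/99220 - 1*1515 = -1/99220 - 1515 = -150318301/99220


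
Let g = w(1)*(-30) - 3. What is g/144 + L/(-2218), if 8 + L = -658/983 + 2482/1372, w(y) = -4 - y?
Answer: 18377614897/17948180208 ≈ 1.0239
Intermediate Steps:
L = -4626189/674338 (L = -8 + (-658/983 + 2482/1372) = -8 + (-658*1/983 + 2482*(1/1372)) = -8 + (-658/983 + 1241/686) = -8 + 768515/674338 = -4626189/674338 ≈ -6.8603)
g = 147 (g = (-4 - 1*1)*(-30) - 3 = (-4 - 1)*(-30) - 3 = -5*(-30) - 3 = 150 - 3 = 147)
g/144 + L/(-2218) = 147/144 - 4626189/674338/(-2218) = 147*(1/144) - 4626189/674338*(-1/2218) = 49/48 + 4626189/1495681684 = 18377614897/17948180208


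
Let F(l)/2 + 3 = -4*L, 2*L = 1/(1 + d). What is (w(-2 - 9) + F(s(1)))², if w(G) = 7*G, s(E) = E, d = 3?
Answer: 7056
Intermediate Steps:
L = ⅛ (L = 1/(2*(1 + 3)) = (½)/4 = (½)*(¼) = ⅛ ≈ 0.12500)
F(l) = -7 (F(l) = -6 + 2*(-4*⅛) = -6 + 2*(-½) = -6 - 1 = -7)
(w(-2 - 9) + F(s(1)))² = (7*(-2 - 9) - 7)² = (7*(-11) - 7)² = (-77 - 7)² = (-84)² = 7056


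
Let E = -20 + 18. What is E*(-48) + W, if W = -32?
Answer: 64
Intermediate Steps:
E = -2
E*(-48) + W = -2*(-48) - 32 = 96 - 32 = 64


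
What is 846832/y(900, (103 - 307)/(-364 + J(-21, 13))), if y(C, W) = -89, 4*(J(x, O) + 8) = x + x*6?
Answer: -846832/89 ≈ -9515.0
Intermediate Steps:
J(x, O) = -8 + 7*x/4 (J(x, O) = -8 + (x + x*6)/4 = -8 + (x + 6*x)/4 = -8 + (7*x)/4 = -8 + 7*x/4)
846832/y(900, (103 - 307)/(-364 + J(-21, 13))) = 846832/(-89) = 846832*(-1/89) = -846832/89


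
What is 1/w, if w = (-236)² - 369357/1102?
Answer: 1102/61007635 ≈ 1.8063e-5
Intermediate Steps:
w = 61007635/1102 (w = 55696 - 369357*1/1102 = 55696 - 369357/1102 = 61007635/1102 ≈ 55361.)
1/w = 1/(61007635/1102) = 1102/61007635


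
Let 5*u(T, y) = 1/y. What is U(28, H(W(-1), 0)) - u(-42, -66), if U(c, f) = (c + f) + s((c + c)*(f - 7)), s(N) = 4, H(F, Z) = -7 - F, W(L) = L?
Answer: 8581/330 ≈ 26.003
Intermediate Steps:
u(T, y) = 1/(5*y)
U(c, f) = 4 + c + f (U(c, f) = (c + f) + 4 = 4 + c + f)
U(28, H(W(-1), 0)) - u(-42, -66) = (4 + 28 + (-7 - 1*(-1))) - 1/(5*(-66)) = (4 + 28 + (-7 + 1)) - (-1)/(5*66) = (4 + 28 - 6) - 1*(-1/330) = 26 + 1/330 = 8581/330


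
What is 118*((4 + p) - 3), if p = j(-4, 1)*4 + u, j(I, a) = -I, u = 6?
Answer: 2714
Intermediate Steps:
p = 22 (p = -1*(-4)*4 + 6 = 4*4 + 6 = 16 + 6 = 22)
118*((4 + p) - 3) = 118*((4 + 22) - 3) = 118*(26 - 3) = 118*23 = 2714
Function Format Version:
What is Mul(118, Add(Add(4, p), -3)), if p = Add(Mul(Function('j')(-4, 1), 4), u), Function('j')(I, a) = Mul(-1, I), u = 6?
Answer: 2714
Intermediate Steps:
p = 22 (p = Add(Mul(Mul(-1, -4), 4), 6) = Add(Mul(4, 4), 6) = Add(16, 6) = 22)
Mul(118, Add(Add(4, p), -3)) = Mul(118, Add(Add(4, 22), -3)) = Mul(118, Add(26, -3)) = Mul(118, 23) = 2714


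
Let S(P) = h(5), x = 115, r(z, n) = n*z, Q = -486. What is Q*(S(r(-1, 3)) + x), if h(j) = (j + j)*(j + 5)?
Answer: -104490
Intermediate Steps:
h(j) = 2*j*(5 + j) (h(j) = (2*j)*(5 + j) = 2*j*(5 + j))
S(P) = 100 (S(P) = 2*5*(5 + 5) = 2*5*10 = 100)
Q*(S(r(-1, 3)) + x) = -486*(100 + 115) = -486*215 = -104490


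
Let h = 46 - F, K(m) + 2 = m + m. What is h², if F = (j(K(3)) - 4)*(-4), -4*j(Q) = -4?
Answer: 1156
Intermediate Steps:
K(m) = -2 + 2*m (K(m) = -2 + (m + m) = -2 + 2*m)
j(Q) = 1 (j(Q) = -¼*(-4) = 1)
F = 12 (F = (1 - 4)*(-4) = -3*(-4) = 12)
h = 34 (h = 46 - 1*12 = 46 - 12 = 34)
h² = 34² = 1156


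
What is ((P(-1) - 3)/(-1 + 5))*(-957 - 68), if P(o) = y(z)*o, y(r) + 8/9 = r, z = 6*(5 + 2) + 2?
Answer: 425375/36 ≈ 11816.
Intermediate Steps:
z = 44 (z = 6*7 + 2 = 42 + 2 = 44)
y(r) = -8/9 + r
P(o) = 388*o/9 (P(o) = (-8/9 + 44)*o = 388*o/9)
((P(-1) - 3)/(-1 + 5))*(-957 - 68) = (((388/9)*(-1) - 3)/(-1 + 5))*(-957 - 68) = ((-388/9 - 3)/4)*(-1025) = -415/9*¼*(-1025) = -415/36*(-1025) = 425375/36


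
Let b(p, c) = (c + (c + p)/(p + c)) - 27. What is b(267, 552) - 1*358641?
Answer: -358115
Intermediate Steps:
b(p, c) = -26 + c (b(p, c) = (c + (c + p)/(c + p)) - 27 = (c + 1) - 27 = (1 + c) - 27 = -26 + c)
b(267, 552) - 1*358641 = (-26 + 552) - 1*358641 = 526 - 358641 = -358115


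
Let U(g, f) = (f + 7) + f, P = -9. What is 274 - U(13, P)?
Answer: 285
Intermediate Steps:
U(g, f) = 7 + 2*f (U(g, f) = (7 + f) + f = 7 + 2*f)
274 - U(13, P) = 274 - (7 + 2*(-9)) = 274 - (7 - 18) = 274 - 1*(-11) = 274 + 11 = 285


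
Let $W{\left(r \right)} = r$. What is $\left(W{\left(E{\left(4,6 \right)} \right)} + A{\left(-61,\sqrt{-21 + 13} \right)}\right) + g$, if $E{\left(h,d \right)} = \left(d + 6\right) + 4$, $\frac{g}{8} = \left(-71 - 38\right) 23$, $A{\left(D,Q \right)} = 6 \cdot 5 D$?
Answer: $-21870$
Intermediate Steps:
$A{\left(D,Q \right)} = 30 D$
$g = -20056$ ($g = 8 \left(-71 - 38\right) 23 = 8 \left(\left(-109\right) 23\right) = 8 \left(-2507\right) = -20056$)
$E{\left(h,d \right)} = 10 + d$ ($E{\left(h,d \right)} = \left(6 + d\right) + 4 = 10 + d$)
$\left(W{\left(E{\left(4,6 \right)} \right)} + A{\left(-61,\sqrt{-21 + 13} \right)}\right) + g = \left(\left(10 + 6\right) + 30 \left(-61\right)\right) - 20056 = \left(16 - 1830\right) - 20056 = -1814 - 20056 = -21870$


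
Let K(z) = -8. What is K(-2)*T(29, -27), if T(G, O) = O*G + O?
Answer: 6480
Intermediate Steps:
T(G, O) = O + G*O (T(G, O) = G*O + O = O + G*O)
K(-2)*T(29, -27) = -(-216)*(1 + 29) = -(-216)*30 = -8*(-810) = 6480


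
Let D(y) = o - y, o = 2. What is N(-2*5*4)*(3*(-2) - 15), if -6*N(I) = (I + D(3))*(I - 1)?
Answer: 11767/2 ≈ 5883.5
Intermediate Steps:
D(y) = 2 - y
N(I) = -(-1 + I)²/6 (N(I) = -(I + (2 - 1*3))*(I - 1)/6 = -(I + (2 - 3))*(-1 + I)/6 = -(I - 1)*(-1 + I)/6 = -(-1 + I)*(-1 + I)/6 = -(-1 + I)²/6)
N(-2*5*4)*(3*(-2) - 15) = (-⅙ - (-2*5*4)²/6 + (-2*5*4)/3)*(3*(-2) - 15) = (-⅙ - (-10*4)²/6 + (-10*4)/3)*(-6 - 15) = (-⅙ - ⅙*(-40)² + (⅓)*(-40))*(-21) = (-⅙ - ⅙*1600 - 40/3)*(-21) = (-⅙ - 800/3 - 40/3)*(-21) = -1681/6*(-21) = 11767/2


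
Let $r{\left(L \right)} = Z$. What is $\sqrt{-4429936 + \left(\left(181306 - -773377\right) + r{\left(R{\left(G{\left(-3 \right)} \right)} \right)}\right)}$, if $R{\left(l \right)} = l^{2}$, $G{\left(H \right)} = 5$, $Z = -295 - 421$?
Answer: $i \sqrt{3475969} \approx 1864.4 i$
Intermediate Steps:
$Z = -716$
$r{\left(L \right)} = -716$
$\sqrt{-4429936 + \left(\left(181306 - -773377\right) + r{\left(R{\left(G{\left(-3 \right)} \right)} \right)}\right)} = \sqrt{-4429936 + \left(\left(181306 - -773377\right) - 716\right)} = \sqrt{-4429936 + \left(\left(181306 + 773377\right) - 716\right)} = \sqrt{-4429936 + \left(954683 - 716\right)} = \sqrt{-4429936 + 953967} = \sqrt{-3475969} = i \sqrt{3475969}$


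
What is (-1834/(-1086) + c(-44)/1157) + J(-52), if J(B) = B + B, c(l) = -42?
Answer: -64299941/628251 ≈ -102.35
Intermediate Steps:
J(B) = 2*B
(-1834/(-1086) + c(-44)/1157) + J(-52) = (-1834/(-1086) - 42/1157) + 2*(-52) = (-1834*(-1/1086) - 42*1/1157) - 104 = (917/543 - 42/1157) - 104 = 1038163/628251 - 104 = -64299941/628251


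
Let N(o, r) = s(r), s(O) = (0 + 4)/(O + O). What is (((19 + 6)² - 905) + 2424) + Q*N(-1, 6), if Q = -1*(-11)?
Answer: 6443/3 ≈ 2147.7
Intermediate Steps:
s(O) = 2/O (s(O) = 4/((2*O)) = 4*(1/(2*O)) = 2/O)
N(o, r) = 2/r
Q = 11
(((19 + 6)² - 905) + 2424) + Q*N(-1, 6) = (((19 + 6)² - 905) + 2424) + 11*(2/6) = ((25² - 905) + 2424) + 11*(2*(⅙)) = ((625 - 905) + 2424) + 11*(⅓) = (-280 + 2424) + 11/3 = 2144 + 11/3 = 6443/3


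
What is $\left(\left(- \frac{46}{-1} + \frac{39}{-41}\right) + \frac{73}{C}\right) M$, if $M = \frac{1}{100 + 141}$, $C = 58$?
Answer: $\frac{110119}{573098} \approx 0.19215$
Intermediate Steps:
$M = \frac{1}{241} \approx 0.0041494$
$\left(\left(- \frac{46}{-1} + \frac{39}{-41}\right) + \frac{73}{C}\right) M = \left(\left(- \frac{46}{-1} + \frac{39}{-41}\right) + \frac{73}{58}\right) \frac{1}{241} = \left(\left(\left(-46\right) \left(-1\right) + 39 \left(- \frac{1}{41}\right)\right) + 73 \cdot \frac{1}{58}\right) \frac{1}{241} = \left(\left(46 - \frac{39}{41}\right) + \frac{73}{58}\right) \frac{1}{241} = \left(\frac{1847}{41} + \frac{73}{58}\right) \frac{1}{241} = \frac{110119}{2378} \cdot \frac{1}{241} = \frac{110119}{573098}$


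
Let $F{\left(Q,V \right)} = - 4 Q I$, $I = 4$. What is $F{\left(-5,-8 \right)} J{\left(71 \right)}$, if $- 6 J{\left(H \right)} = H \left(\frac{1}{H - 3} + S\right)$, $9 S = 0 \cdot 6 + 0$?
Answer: $- \frac{710}{51} \approx -13.922$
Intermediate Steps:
$F{\left(Q,V \right)} = - 16 Q$ ($F{\left(Q,V \right)} = - 4 Q 4 = - 16 Q$)
$S = 0$ ($S = \frac{0 \cdot 6 + 0}{9} = \frac{0 + 0}{9} = \frac{1}{9} \cdot 0 = 0$)
$J{\left(H \right)} = - \frac{H}{6 \left(-3 + H\right)}$ ($J{\left(H \right)} = - \frac{H \left(\frac{1}{H - 3} + 0\right)}{6} = - \frac{H \left(\frac{1}{-3 + H} + 0\right)}{6} = - \frac{H \frac{1}{-3 + H}}{6} = - \frac{H}{6 \left(-3 + H\right)}$)
$F{\left(-5,-8 \right)} J{\left(71 \right)} = \left(-16\right) \left(-5\right) \left(\left(-1\right) 71 \frac{1}{-18 + 6 \cdot 71}\right) = 80 \left(\left(-1\right) 71 \frac{1}{-18 + 426}\right) = 80 \left(\left(-1\right) 71 \cdot \frac{1}{408}\right) = 80 \left(- \frac{71}{408}\right) = - \frac{710}{51}$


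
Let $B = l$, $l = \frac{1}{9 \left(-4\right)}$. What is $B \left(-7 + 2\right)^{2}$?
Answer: $- \frac{25}{36} \approx -0.69444$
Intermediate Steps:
$l = - \frac{1}{36}$ ($l = \frac{1}{9} \left(- \frac{1}{4}\right) = - \frac{1}{36} \approx -0.027778$)
$B = - \frac{1}{36} \approx -0.027778$
$B \left(-7 + 2\right)^{2} = - \frac{\left(-7 + 2\right)^{2}}{36} = - \frac{\left(-5\right)^{2}}{36} = \left(- \frac{1}{36}\right) 25 = - \frac{25}{36}$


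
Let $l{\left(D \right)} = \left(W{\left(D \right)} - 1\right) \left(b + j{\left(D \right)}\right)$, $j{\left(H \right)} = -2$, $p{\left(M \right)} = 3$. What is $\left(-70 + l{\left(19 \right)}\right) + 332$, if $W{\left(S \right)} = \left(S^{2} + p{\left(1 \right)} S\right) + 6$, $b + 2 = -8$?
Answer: $-4814$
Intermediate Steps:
$b = -10$ ($b = -2 - 8 = -10$)
$W{\left(S \right)} = 6 + S^{2} + 3 S$ ($W{\left(S \right)} = \left(S^{2} + 3 S\right) + 6 = 6 + S^{2} + 3 S$)
$l{\left(D \right)} = -60 - 36 D - 12 D^{2}$ ($l{\left(D \right)} = \left(\left(6 + D^{2} + 3 D\right) - 1\right) \left(-10 - 2\right) = \left(5 + D^{2} + 3 D\right) \left(-12\right) = -60 - 36 D - 12 D^{2}$)
$\left(-70 + l{\left(19 \right)}\right) + 332 = \left(-70 - \left(744 + 4332\right)\right) + 332 = \left(-70 - 5076\right) + 332 = -5146 + 332 = -4814$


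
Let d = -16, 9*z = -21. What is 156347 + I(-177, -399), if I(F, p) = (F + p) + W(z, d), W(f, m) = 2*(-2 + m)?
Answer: 155735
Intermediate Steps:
z = -7/3 (z = (⅑)*(-21) = -7/3 ≈ -2.3333)
W(f, m) = -4 + 2*m
I(F, p) = -36 + F + p (I(F, p) = (F + p) + (-4 + 2*(-16)) = (F + p) + (-4 - 32) = (F + p) - 36 = -36 + F + p)
156347 + I(-177, -399) = 156347 + (-36 - 177 - 399) = 156347 - 612 = 155735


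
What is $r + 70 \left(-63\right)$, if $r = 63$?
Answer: $-4347$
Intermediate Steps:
$r + 70 \left(-63\right) = 63 + 70 \left(-63\right) = 63 - 4410 = -4347$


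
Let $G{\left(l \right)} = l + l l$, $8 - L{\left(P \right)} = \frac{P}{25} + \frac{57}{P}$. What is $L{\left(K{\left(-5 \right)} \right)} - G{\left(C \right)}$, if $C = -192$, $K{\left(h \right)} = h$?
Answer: $- \frac{183262}{5} \approx -36652.0$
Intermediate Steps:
$L{\left(P \right)} = 8 - \frac{57}{P} - \frac{P}{25}$ ($L{\left(P \right)} = 8 - \left(\frac{P}{25} + \frac{57}{P}\right) = 8 - \left(\frac{57}{P} + \frac{P}{25}\right) = 8 - \frac{57}{P} - \frac{P}{25}$)
$G{\left(l \right)} = l + l^{2}$
$L{\left(K{\left(-5 \right)} \right)} - G{\left(C \right)} = \left(8 - \frac{57}{-5} - - \frac{1}{5}\right) - - 192 \left(1 - 192\right) = \left(8 - - \frac{57}{5} + \frac{1}{5}\right) - \left(-192\right) \left(-191\right) = \left(8 + \frac{57}{5} + \frac{1}{5}\right) - 36672 = \frac{98}{5} - 36672 = - \frac{183262}{5}$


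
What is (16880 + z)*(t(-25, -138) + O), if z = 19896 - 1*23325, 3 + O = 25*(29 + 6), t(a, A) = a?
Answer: 11392997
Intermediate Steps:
O = 872 (O = -3 + 25*(29 + 6) = -3 + 25*35 = -3 + 875 = 872)
z = -3429 (z = 19896 - 23325 = -3429)
(16880 + z)*(t(-25, -138) + O) = (16880 - 3429)*(-25 + 872) = 13451*847 = 11392997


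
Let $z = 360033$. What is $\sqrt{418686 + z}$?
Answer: $\sqrt{778719} \approx 882.45$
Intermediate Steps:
$\sqrt{418686 + z} = \sqrt{418686 + 360033} = \sqrt{778719}$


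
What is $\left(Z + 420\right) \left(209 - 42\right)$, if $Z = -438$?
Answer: $-3006$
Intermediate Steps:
$\left(Z + 420\right) \left(209 - 42\right) = \left(-438 + 420\right) \left(209 - 42\right) = \left(-18\right) 167 = -3006$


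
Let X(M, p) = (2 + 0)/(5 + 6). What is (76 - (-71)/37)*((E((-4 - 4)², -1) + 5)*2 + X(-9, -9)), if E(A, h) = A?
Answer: 4382160/407 ≈ 10767.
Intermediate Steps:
X(M, p) = 2/11
(76 - (-71)/37)*((E((-4 - 4)², -1) + 5)*2 + X(-9, -9)) = (76 - (-71)/37)*(((-4 - 4)² + 5)*2 + 2/11) = (76 - (-71)/37)*(((-8)² + 5)*2 + 2/11) = (76 - 1*(-71/37))*((64 + 5)*2 + 2/11) = (76 + 71/37)*(69*2 + 2/11) = 2883*(138 + 2/11)/37 = (2883/37)*(1520/11) = 4382160/407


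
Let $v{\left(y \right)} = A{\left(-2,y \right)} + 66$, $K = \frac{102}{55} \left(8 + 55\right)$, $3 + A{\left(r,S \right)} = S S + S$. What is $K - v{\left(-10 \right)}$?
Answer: $- \frac{1989}{55} \approx -36.164$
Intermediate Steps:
$A{\left(r,S \right)} = -3 + S + S^{2}$ ($A{\left(r,S \right)} = -3 + \left(S S + S\right) = -3 + \left(S^{2} + S\right) = -3 + \left(S + S^{2}\right) = -3 + S + S^{2}$)
$K = \frac{6426}{55}$ ($K = 102 \cdot \frac{1}{55} \cdot 63 = \frac{102}{55} \cdot 63 = \frac{6426}{55} \approx 116.84$)
$v{\left(y \right)} = 63 + y + y^{2}$ ($v{\left(y \right)} = \left(-3 + y + y^{2}\right) + 66 = 63 + y + y^{2}$)
$K - v{\left(-10 \right)} = \frac{6426}{55} - \left(63 - 10 + \left(-10\right)^{2}\right) = \frac{6426}{55} - \left(63 - 10 + 100\right) = \frac{6426}{55} - 153 = - \frac{1989}{55}$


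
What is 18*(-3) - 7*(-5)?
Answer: -19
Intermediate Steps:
18*(-3) - 7*(-5) = -54 + 35 = -19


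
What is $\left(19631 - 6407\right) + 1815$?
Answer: $15039$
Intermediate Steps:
$\left(19631 - 6407\right) + 1815 = 13224 + 1815 = 15039$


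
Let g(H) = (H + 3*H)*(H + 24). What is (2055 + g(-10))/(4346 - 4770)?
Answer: -1495/424 ≈ -3.5259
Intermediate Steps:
g(H) = 4*H*(24 + H) (g(H) = (4*H)*(24 + H) = 4*H*(24 + H))
(2055 + g(-10))/(4346 - 4770) = (2055 + 4*(-10)*(24 - 10))/(4346 - 4770) = (2055 + 4*(-10)*14)/(-424) = (2055 - 560)*(-1/424) = 1495*(-1/424) = -1495/424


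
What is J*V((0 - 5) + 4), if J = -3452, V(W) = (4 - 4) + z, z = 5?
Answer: -17260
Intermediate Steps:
V(W) = 5 (V(W) = (4 - 4) + 5 = 0 + 5 = 5)
J*V((0 - 5) + 4) = -3452*5 = -17260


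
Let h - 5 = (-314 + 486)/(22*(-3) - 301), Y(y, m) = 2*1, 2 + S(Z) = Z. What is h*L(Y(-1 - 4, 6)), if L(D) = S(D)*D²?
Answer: 0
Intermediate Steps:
S(Z) = -2 + Z
Y(y, m) = 2
h = 1663/367 (h = 5 + (-314 + 486)/(22*(-3) - 301) = 5 + 172/(-66 - 301) = 5 + 172/(-367) = 5 + 172*(-1/367) = 5 - 172/367 = 1663/367 ≈ 4.5313)
L(D) = D²*(-2 + D) (L(D) = (-2 + D)*D² = D²*(-2 + D))
h*L(Y(-1 - 4, 6)) = 1663*(2²*(-2 + 2))/367 = 1663*(4*0)/367 = (1663/367)*0 = 0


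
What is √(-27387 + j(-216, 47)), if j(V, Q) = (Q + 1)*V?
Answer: 3*I*√4195 ≈ 194.31*I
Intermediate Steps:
j(V, Q) = V*(1 + Q) (j(V, Q) = (1 + Q)*V = V*(1 + Q))
√(-27387 + j(-216, 47)) = √(-27387 - 216*(1 + 47)) = √(-27387 - 216*48) = √(-27387 - 10368) = √(-37755) = 3*I*√4195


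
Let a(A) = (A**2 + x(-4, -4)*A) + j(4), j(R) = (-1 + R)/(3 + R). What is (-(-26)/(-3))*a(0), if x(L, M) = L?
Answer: -26/7 ≈ -3.7143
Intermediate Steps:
j(R) = (-1 + R)/(3 + R)
a(A) = 3/7 + A**2 - 4*A (a(A) = (A**2 - 4*A) + (-1 + 4)/(3 + 4) = (A**2 - 4*A) + 3/7 = 3/7 + A**2 - 4*A)
(-(-26)/(-3))*a(0) = (-(-26)/(-3))*(3/7 + 0**2 - 4*0) = (-(-26)*(-1)/3)*(3/7 + 0 + 0) = -1*26/3*(3/7) = -26/3*3/7 = -26/7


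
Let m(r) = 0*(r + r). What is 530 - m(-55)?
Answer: 530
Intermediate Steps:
m(r) = 0 (m(r) = 0*(2*r) = 0)
530 - m(-55) = 530 - 1*0 = 530 + 0 = 530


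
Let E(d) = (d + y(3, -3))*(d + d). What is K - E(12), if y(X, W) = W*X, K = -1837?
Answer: -1909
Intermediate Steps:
E(d) = 2*d*(-9 + d) (E(d) = (d - 3*3)*(d + d) = (d - 9)*(2*d) = (-9 + d)*(2*d) = 2*d*(-9 + d))
K - E(12) = -1837 - 2*12*(-9 + 12) = -1837 - 2*12*3 = -1837 - 1*72 = -1837 - 72 = -1909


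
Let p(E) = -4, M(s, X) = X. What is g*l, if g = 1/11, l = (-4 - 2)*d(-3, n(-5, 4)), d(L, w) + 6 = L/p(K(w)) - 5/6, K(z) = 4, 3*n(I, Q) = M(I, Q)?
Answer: 73/22 ≈ 3.3182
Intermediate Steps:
n(I, Q) = Q/3
d(L, w) = -41/6 - L/4 (d(L, w) = -6 + (L/(-4) - 5/6) = -6 + (L*(-1/4) - 5*1/6) = -6 + (-L/4 - 5/6) = -6 + (-5/6 - L/4) = -41/6 - L/4)
l = 73/2 (l = (-4 - 2)*(-41/6 - 1/4*(-3)) = -6*(-41/6 + 3/4) = -6*(-73/12) = 73/2 ≈ 36.500)
g = 1/11 ≈ 0.090909
g*l = (1/11)*(73/2) = 73/22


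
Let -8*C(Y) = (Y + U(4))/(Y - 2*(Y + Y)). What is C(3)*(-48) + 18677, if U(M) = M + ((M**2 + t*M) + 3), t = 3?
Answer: 55955/3 ≈ 18652.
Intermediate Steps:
U(M) = 3 + M**2 + 4*M (U(M) = M + ((M**2 + 3*M) + 3) = M + (3 + M**2 + 3*M) = 3 + M**2 + 4*M)
C(Y) = (35 + Y)/(24*Y) (C(Y) = -(Y + (3 + 4**2 + 4*4))/(8*(Y - 2*(Y + Y))) = -(Y + (3 + 16 + 16))/(8*(Y - 4*Y)) = -(Y + 35)/(8*(Y - 4*Y)) = -(35 + Y)/(8*((-3*Y))) = -(35 + Y)*(-1/(3*Y))/8 = -(-1)*(35 + Y)/(24*Y) = (35 + Y)/(24*Y))
C(3)*(-48) + 18677 = ((1/24)*(35 + 3)/3)*(-48) + 18677 = ((1/24)*(1/3)*38)*(-48) + 18677 = (19/36)*(-48) + 18677 = -76/3 + 18677 = 55955/3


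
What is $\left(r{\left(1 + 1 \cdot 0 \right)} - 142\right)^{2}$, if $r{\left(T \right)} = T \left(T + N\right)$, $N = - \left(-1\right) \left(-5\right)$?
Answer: $21316$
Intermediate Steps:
$N = -5$ ($N = \left(-1\right) 5 = -5$)
$r{\left(T \right)} = T \left(-5 + T\right)$ ($r{\left(T \right)} = T \left(T - 5\right) = T \left(-5 + T\right)$)
$\left(r{\left(1 + 1 \cdot 0 \right)} - 142\right)^{2} = \left(\left(1 + 1 \cdot 0\right) \left(-5 + \left(1 + 1 \cdot 0\right)\right) - 142\right)^{2} = \left(\left(1 + 0\right) \left(-5 + \left(1 + 0\right)\right) - 142\right)^{2} = \left(1 \left(-5 + 1\right) - 142\right)^{2} = \left(1 \left(-4\right) - 142\right)^{2} = \left(-4 - 142\right)^{2} = \left(-146\right)^{2} = 21316$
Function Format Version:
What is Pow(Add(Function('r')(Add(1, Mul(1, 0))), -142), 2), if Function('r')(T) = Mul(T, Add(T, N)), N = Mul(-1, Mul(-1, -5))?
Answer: 21316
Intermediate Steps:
N = -5 (N = Mul(-1, 5) = -5)
Function('r')(T) = Mul(T, Add(-5, T)) (Function('r')(T) = Mul(T, Add(T, -5)) = Mul(T, Add(-5, T)))
Pow(Add(Function('r')(Add(1, Mul(1, 0))), -142), 2) = Pow(Add(Mul(Add(1, Mul(1, 0)), Add(-5, Add(1, Mul(1, 0)))), -142), 2) = Pow(Add(Mul(Add(1, 0), Add(-5, Add(1, 0))), -142), 2) = Pow(Add(Mul(1, Add(-5, 1)), -142), 2) = Pow(Add(Mul(1, -4), -142), 2) = Pow(Add(-4, -142), 2) = Pow(-146, 2) = 21316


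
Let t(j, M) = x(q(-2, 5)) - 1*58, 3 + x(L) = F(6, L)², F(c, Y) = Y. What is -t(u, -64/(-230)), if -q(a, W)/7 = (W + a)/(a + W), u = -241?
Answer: 12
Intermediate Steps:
q(a, W) = -7 (q(a, W) = -7*(W + a)/(a + W) = -7*(W + a)/(W + a) = -7*1 = -7)
x(L) = -3 + L²
t(j, M) = -12 (t(j, M) = (-3 + (-7)²) - 1*58 = (-3 + 49) - 58 = 46 - 58 = -12)
-t(u, -64/(-230)) = -1*(-12) = 12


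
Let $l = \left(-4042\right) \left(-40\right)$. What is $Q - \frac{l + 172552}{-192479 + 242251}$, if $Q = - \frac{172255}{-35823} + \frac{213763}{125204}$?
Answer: $- \frac{11130629854469}{55809130725156} \approx -0.19944$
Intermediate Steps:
$l = 161680$
$Q = \frac{29224646969}{4485182892}$ ($Q = \left(-172255\right) \left(- \frac{1}{35823}\right) + 213763 \cdot \frac{1}{125204} = \frac{172255}{35823} + \frac{213763}{125204} = \frac{29224646969}{4485182892} \approx 6.5158$)
$Q - \frac{l + 172552}{-192479 + 242251} = \frac{29224646969}{4485182892} - \frac{161680 + 172552}{-192479 + 242251} = \frac{29224646969}{4485182892} - \frac{334232}{49772} = \frac{29224646969}{4485182892} - 334232 \cdot \frac{1}{49772} = \frac{29224646969}{4485182892} - \frac{83558}{12443} = - \frac{11130629854469}{55809130725156}$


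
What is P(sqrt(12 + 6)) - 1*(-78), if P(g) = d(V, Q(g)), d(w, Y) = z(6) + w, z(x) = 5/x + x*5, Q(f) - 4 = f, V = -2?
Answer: 641/6 ≈ 106.83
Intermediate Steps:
Q(f) = 4 + f
z(x) = 5*x + 5/x (z(x) = 5/x + 5*x = 5*x + 5/x)
d(w, Y) = 185/6 + w (d(w, Y) = (5*6 + 5/6) + w = (30 + 5*(1/6)) + w = (30 + 5/6) + w = 185/6 + w)
P(g) = 173/6 (P(g) = 185/6 - 2 = 173/6)
P(sqrt(12 + 6)) - 1*(-78) = 173/6 - 1*(-78) = 173/6 + 78 = 641/6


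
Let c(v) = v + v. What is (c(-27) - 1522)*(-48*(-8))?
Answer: -605184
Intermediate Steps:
c(v) = 2*v
(c(-27) - 1522)*(-48*(-8)) = (2*(-27) - 1522)*(-48*(-8)) = (-54 - 1522)*384 = -1576*384 = -605184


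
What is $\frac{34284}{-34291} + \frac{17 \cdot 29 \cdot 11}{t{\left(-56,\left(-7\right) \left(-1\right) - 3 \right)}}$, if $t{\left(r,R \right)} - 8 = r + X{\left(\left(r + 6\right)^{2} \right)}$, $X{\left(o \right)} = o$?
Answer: $\frac{101895725}{84081532} \approx 1.2119$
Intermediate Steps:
$t{\left(r,R \right)} = 8 + r + \left(6 + r\right)^{2}$ ($t{\left(r,R \right)} = 8 + \left(r + \left(r + 6\right)^{2}\right) = 8 + \left(r + \left(6 + r\right)^{2}\right) = 8 + r + \left(6 + r\right)^{2}$)
$\frac{34284}{-34291} + \frac{17 \cdot 29 \cdot 11}{t{\left(-56,\left(-7\right) \left(-1\right) - 3 \right)}} = \frac{34284}{-34291} + \frac{17 \cdot 29 \cdot 11}{8 - 56 + \left(6 - 56\right)^{2}} = 34284 \left(- \frac{1}{34291}\right) + \frac{493 \cdot 11}{8 - 56 + \left(-50\right)^{2}} = - \frac{34284}{34291} + \frac{5423}{8 - 56 + 2500} = - \frac{34284}{34291} + \frac{5423}{2452} = \frac{101895725}{84081532}$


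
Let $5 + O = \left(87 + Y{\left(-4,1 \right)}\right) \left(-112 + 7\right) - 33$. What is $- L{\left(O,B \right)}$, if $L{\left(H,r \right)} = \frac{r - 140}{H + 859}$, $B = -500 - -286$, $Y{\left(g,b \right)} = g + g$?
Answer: $- \frac{177}{3737} \approx -0.047364$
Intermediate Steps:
$Y{\left(g,b \right)} = 2 g$
$B = -214$ ($B = -500 + 286 = -214$)
$O = -8333$ ($O = -5 + \left(\left(87 + 2 \left(-4\right)\right) \left(-112 + 7\right) - 33\right) = -5 + \left(\left(87 - 8\right) \left(-105\right) - 33\right) = -5 + \left(79 \left(-105\right) - 33\right) = -5 - 8328 = -8333$)
$L{\left(H,r \right)} = \frac{-140 + r}{859 + H}$
$- L{\left(O,B \right)} = - \frac{-140 - 214}{859 - 8333} = - \frac{-354}{-7474} = - \frac{\left(-1\right) \left(-354\right)}{7474} = \left(-1\right) \frac{177}{3737} = - \frac{177}{3737}$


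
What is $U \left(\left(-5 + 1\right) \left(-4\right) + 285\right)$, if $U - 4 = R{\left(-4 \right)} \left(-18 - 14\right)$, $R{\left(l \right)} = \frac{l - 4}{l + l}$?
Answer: $-8428$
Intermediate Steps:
$R{\left(l \right)} = \frac{-4 + l}{2 l}$
$U = -28$ ($U = 4 + \frac{-4 - 4}{2 \left(-4\right)} \left(-18 - 14\right) = 4 + \frac{1}{2} \left(- \frac{1}{4}\right) \left(-8\right) \left(-18 - 14\right) = 4 + 1 \left(-32\right) = 4 - 32 = -28$)
$U \left(\left(-5 + 1\right) \left(-4\right) + 285\right) = - 28 \left(\left(-5 + 1\right) \left(-4\right) + 285\right) = - 28 \left(\left(-4\right) \left(-4\right) + 285\right) = - 28 \left(16 + 285\right) = \left(-28\right) 301 = -8428$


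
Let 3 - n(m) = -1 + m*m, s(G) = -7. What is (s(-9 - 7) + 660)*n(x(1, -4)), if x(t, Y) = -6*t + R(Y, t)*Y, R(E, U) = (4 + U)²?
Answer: -7334496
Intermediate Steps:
x(t, Y) = -6*t + Y*(4 + t)² (x(t, Y) = -6*t + (4 + t)²*Y = -6*t + Y*(4 + t)²)
n(m) = 4 - m² (n(m) = 3 - (-1 + m*m) = 3 - (-1 + m²) = 3 + (1 - m²) = 4 - m²)
(s(-9 - 7) + 660)*n(x(1, -4)) = (-7 + 660)*(4 - (-6*1 - 4*(4 + 1)²)²) = 653*(4 - (-6 - 4*5²)²) = 653*(4 - (-6 - 4*25)²) = 653*(4 - (-6 - 100)²) = 653*(4 - 1*(-106)²) = 653*(4 - 1*11236) = 653*(4 - 11236) = 653*(-11232) = -7334496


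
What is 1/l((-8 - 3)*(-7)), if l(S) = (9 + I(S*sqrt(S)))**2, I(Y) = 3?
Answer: 1/144 ≈ 0.0069444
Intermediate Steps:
l(S) = 144 (l(S) = (9 + 3)**2 = 12**2 = 144)
1/l((-8 - 3)*(-7)) = 1/144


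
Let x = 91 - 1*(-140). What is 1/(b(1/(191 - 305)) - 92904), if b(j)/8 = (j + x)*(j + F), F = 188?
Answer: 3249/826839950 ≈ 3.9294e-6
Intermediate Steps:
x = 231 (x = 91 + 140 = 231)
b(j) = 8*(188 + j)*(231 + j) (b(j) = 8*((j + 231)*(j + 188)) = 8*((231 + j)*(188 + j)) = 8*((188 + j)*(231 + j)) = 8*(188 + j)*(231 + j))
1/(b(1/(191 - 305)) - 92904) = 1/((347424 + 8*(1/(191 - 305))² + 3352/(191 - 305)) - 92904) = 1/((347424 + 8*(1/(-114))² + 3352/(-114)) - 92904) = 1/((347424 + 8*(-1/114)² + 3352*(-1/114)) - 92904) = 1/((347424 + 8*(1/12996) - 1676/57) - 92904) = 1/((347424 + 2/3249 - 1676/57) - 92904) = 1/(1128685046/3249 - 92904) = 1/(826839950/3249) = 3249/826839950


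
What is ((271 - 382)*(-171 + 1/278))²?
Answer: 27842581432449/77284 ≈ 3.6026e+8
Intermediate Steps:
((271 - 382)*(-171 + 1/278))² = (-111*(-171 + 1/278))² = (-111*(-47537/278))² = (5276607/278)² = 27842581432449/77284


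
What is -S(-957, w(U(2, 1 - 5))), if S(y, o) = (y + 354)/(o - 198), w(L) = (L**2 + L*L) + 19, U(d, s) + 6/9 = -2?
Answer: -5427/1483 ≈ -3.6595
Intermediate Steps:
U(d, s) = -8/3 (U(d, s) = -2/3 - 2 = -8/3)
w(L) = 19 + 2*L**2 (w(L) = (L**2 + L**2) + 19 = 2*L**2 + 19 = 19 + 2*L**2)
S(y, o) = (354 + y)/(-198 + o)
-S(-957, w(U(2, 1 - 5))) = -(354 - 957)/(-198 + (19 + 2*(-8/3)**2)) = -(-603)/(-198 + (19 + 2*(64/9))) = -(-603)/(-198 + (19 + 128/9)) = -(-603)/(-198 + 299/9) = -(-603)/(-1483/9) = -(-9)*(-603)/1483 = -1*5427/1483 = -5427/1483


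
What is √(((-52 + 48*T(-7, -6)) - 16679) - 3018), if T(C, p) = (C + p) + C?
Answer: 3*I*√2301 ≈ 143.91*I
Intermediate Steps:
T(C, p) = p + 2*C
√(((-52 + 48*T(-7, -6)) - 16679) - 3018) = √(((-52 + 48*(-6 + 2*(-7))) - 16679) - 3018) = √(((-52 + 48*(-6 - 14)) - 16679) - 3018) = √(((-52 + 48*(-20)) - 16679) - 3018) = √(((-52 - 960) - 16679) - 3018) = √((-1012 - 16679) - 3018) = √(-17691 - 3018) = √(-20709) = 3*I*√2301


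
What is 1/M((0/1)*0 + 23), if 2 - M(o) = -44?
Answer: 1/46 ≈ 0.021739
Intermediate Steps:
M(o) = 46 (M(o) = 2 - 1*(-44) = 2 + 44 = 46)
1/M((0/1)*0 + 23) = 1/46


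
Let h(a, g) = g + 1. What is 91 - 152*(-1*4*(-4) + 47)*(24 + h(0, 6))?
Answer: -296765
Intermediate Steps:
h(a, g) = 1 + g
91 - 152*(-1*4*(-4) + 47)*(24 + h(0, 6)) = 91 - 152*(-1*4*(-4) + 47)*(24 + (1 + 6)) = 91 - 152*(-4*(-4) + 47)*(24 + 7) = 91 - 152*(16 + 47)*31 = 91 - 9576*31 = 91 - 152*1953 = 91 - 296856 = -296765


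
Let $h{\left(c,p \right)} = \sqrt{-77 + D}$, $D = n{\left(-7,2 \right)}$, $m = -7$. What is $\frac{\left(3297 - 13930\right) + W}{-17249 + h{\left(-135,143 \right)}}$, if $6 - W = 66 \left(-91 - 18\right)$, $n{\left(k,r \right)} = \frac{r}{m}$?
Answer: $\frac{414510719}{2082696548} + \frac{3433 i \sqrt{3787}}{2082696548} \approx 0.19903 + 0.00010144 i$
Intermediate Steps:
$n{\left(k,r \right)} = - \frac{r}{7}$ ($n{\left(k,r \right)} = \frac{r}{-7} = r \left(- \frac{1}{7}\right) = - \frac{r}{7}$)
$D = - \frac{2}{7}$ ($D = \left(- \frac{1}{7}\right) 2 = - \frac{2}{7} \approx -0.28571$)
$W = 7200$ ($W = 6 - 66 \left(-91 - 18\right) = 6 - 66 \left(-109\right) = 6 - -7194 = 6 + 7194 = 7200$)
$h{\left(c,p \right)} = \frac{i \sqrt{3787}}{7}$ ($h{\left(c,p \right)} = \sqrt{-77 - \frac{2}{7}} = \sqrt{- \frac{541}{7}} = \frac{i \sqrt{3787}}{7}$)
$\frac{\left(3297 - 13930\right) + W}{-17249 + h{\left(-135,143 \right)}} = \frac{\left(3297 - 13930\right) + 7200}{-17249 + \frac{i \sqrt{3787}}{7}} = \frac{-10633 + 7200}{-17249 + \frac{i \sqrt{3787}}{7}} = - \frac{3433}{-17249 + \frac{i \sqrt{3787}}{7}}$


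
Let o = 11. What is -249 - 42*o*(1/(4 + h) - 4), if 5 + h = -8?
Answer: 4951/3 ≈ 1650.3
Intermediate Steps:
h = -13 (h = -5 - 8 = -13)
-249 - 42*o*(1/(4 + h) - 4) = -249 - 462*(1/(4 - 13) - 4) = -249 - 462*(1/(-9) - 4) = -249 - 462*(-⅑ - 4) = -249 - 462*(-37)/9 = -249 - 42*(-407/9) = -249 + 5698/3 = 4951/3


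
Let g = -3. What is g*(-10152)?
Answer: 30456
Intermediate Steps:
g*(-10152) = -3*(-10152) = 30456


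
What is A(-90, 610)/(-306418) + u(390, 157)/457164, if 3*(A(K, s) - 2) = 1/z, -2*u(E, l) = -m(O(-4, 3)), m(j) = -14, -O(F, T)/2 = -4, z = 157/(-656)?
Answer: -190168175/10996537366332 ≈ -1.7293e-5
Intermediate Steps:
z = -157/656 (z = 157*(-1/656) = -157/656 ≈ -0.23933)
O(F, T) = 8 (O(F, T) = -2*(-4) = 8)
u(E, l) = -7 (u(E, l) = -(-1)*(-14)/2 = -½*14 = -7)
A(K, s) = 286/471 (A(K, s) = 2 + 1/(3*(-157/656)) = 2 + (⅓)*(-656/157) = 2 - 656/471 = 286/471)
A(-90, 610)/(-306418) + u(390, 157)/457164 = (286/471)/(-306418) - 7/457164 = (286/471)*(-1/306418) - 7*1/457164 = -143/72161439 - 7/457164 = -190168175/10996537366332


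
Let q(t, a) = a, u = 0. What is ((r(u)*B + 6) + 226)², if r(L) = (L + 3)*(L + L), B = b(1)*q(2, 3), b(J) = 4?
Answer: 53824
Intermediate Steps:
B = 12 (B = 4*3 = 12)
r(L) = 2*L*(3 + L) (r(L) = (3 + L)*(2*L) = 2*L*(3 + L))
((r(u)*B + 6) + 226)² = (((2*0*(3 + 0))*12 + 6) + 226)² = (((2*0*3)*12 + 6) + 226)² = ((0*12 + 6) + 226)² = ((0 + 6) + 226)² = (6 + 226)² = 232² = 53824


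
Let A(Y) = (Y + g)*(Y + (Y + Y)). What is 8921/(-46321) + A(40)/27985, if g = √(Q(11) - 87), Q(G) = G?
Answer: -496607/23568967 + 48*I*√19/5597 ≈ -0.02107 + 0.037382*I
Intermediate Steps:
g = 2*I*√19 (g = √(11 - 87) = √(-76) = 2*I*√19 ≈ 8.7178*I)
A(Y) = 3*Y*(Y + 2*I*√19) (A(Y) = (Y + 2*I*√19)*(Y + (Y + Y)) = (Y + 2*I*√19)*(Y + 2*Y) = (Y + 2*I*√19)*(3*Y) = 3*Y*(Y + 2*I*√19))
8921/(-46321) + A(40)/27985 = 8921/(-46321) + (3*40*(40 + 2*I*√19))/27985 = 8921*(-1/46321) + (4800 + 240*I*√19)*(1/27985) = -811/4211 + (960/5597 + 48*I*√19/5597) = -496607/23568967 + 48*I*√19/5597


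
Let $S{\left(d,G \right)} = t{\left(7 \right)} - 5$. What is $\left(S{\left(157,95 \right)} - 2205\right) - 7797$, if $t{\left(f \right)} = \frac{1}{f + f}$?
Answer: $- \frac{140097}{14} \approx -10007.0$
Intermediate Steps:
$t{\left(f \right)} = \frac{1}{2 f}$
$S{\left(d,G \right)} = - \frac{69}{14}$ ($S{\left(d,G \right)} = \frac{1}{2 \cdot 7} - 5 = \frac{1}{2} \cdot \frac{1}{7} - 5 = \frac{1}{14} - 5 = - \frac{69}{14}$)
$\left(S{\left(157,95 \right)} - 2205\right) - 7797 = \left(- \frac{69}{14} - 2205\right) - 7797 = - \frac{30939}{14} - 7797 = - \frac{140097}{14}$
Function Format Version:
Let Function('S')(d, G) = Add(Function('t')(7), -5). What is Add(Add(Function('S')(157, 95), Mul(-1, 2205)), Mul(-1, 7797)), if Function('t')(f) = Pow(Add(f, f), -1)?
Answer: Rational(-140097, 14) ≈ -10007.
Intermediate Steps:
Function('t')(f) = Mul(Rational(1, 2), Pow(f, -1)) (Function('t')(f) = Pow(Mul(2, f), -1) = Mul(Rational(1, 2), Pow(f, -1)))
Function('S')(d, G) = Rational(-69, 14) (Function('S')(d, G) = Add(Mul(Rational(1, 2), Pow(7, -1)), -5) = Add(Mul(Rational(1, 2), Rational(1, 7)), -5) = Add(Rational(1, 14), -5) = Rational(-69, 14))
Add(Add(Function('S')(157, 95), Mul(-1, 2205)), Mul(-1, 7797)) = Add(Add(Rational(-69, 14), Mul(-1, 2205)), Mul(-1, 7797)) = Add(Add(Rational(-69, 14), -2205), -7797) = Add(Rational(-30939, 14), -7797) = Rational(-140097, 14)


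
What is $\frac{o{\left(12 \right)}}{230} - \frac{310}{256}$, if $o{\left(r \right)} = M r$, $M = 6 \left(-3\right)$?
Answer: $- \frac{31649}{14720} \approx -2.1501$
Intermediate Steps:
$M = -18$
$o{\left(r \right)} = - 18 r$
$\frac{o{\left(12 \right)}}{230} - \frac{310}{256} = \frac{\left(-18\right) 12}{230} - \frac{310}{256} = \left(-216\right) \frac{1}{230} - \frac{155}{128} = - \frac{108}{115} - \frac{155}{128} = - \frac{31649}{14720}$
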